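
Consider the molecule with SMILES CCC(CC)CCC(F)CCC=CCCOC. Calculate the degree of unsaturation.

Molecular formula: C15H29FO.
DoU = (2C + 2 + N − H − X) / 2, where X is the halogen count and O/S are ignored.
    = (2·15 + 2 + 0 − 29 − 1) / 2 = 2 / 2 = 1.

1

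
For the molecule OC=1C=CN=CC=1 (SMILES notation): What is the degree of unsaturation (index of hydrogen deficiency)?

4

Molecular formula: C5H5NO.
DoU = (2C + 2 + N − H − X) / 2, where X is the halogen count and O/S are ignored.
    = (2·5 + 2 + 1 − 5 − 0) / 2 = 8 / 2 = 4.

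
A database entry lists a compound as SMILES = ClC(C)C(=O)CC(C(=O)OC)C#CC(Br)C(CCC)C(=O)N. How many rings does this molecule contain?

0

In SMILES, each pair of matching ring-closure digits denotes one ring-closing bond; the number of such bonds equals the number of independent rings.
Ring-closure bonds here: 0.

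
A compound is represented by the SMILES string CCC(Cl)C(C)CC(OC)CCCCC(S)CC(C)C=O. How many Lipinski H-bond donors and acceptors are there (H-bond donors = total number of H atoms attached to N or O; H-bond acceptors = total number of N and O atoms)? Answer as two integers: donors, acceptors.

Donors: find every N or O and count the H atoms it carries.
  atom 9 (O): bond orders sum to 2 → 0 H
  atom 21 (O): bond orders sum to 2 → 0 H
Lipinski HBD = 0.
Acceptors: N atoms = 0, O atoms = 2 → HBA = 2.

0, 2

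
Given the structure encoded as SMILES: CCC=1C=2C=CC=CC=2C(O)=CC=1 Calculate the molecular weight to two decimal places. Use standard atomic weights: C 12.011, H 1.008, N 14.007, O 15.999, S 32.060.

172.23 g/mol

First, the molecular formula is C12H12O (counting implicit H from valence).
  C: 12 × 12.011 = 144.132
  H: 12 × 1.008 = 12.096
  O: 1 × 15.999 = 15.999
Sum: 12×12.011 + 12×1.008 + 1×15.999 = 172.227 → 172.23 g/mol.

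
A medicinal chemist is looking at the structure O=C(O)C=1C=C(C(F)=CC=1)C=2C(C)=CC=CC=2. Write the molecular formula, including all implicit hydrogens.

C14H11FO2

Walk through each heavy atom and fill implicit hydrogens from standard valence (C 4, N 3, O 2, S 2, halogen 1):
  atom 1: O, bond orders sum to 2 (valence 2) → 0 H
  atom 2: C, bond orders sum to 4 (valence 4) → 0 H
  atom 3: O, bond orders sum to 1 (valence 2) → 1 H
  atom 4: C, bond orders sum to 4 (valence 4) → 0 H
  atom 5: C, bond orders sum to 3 (valence 4) → 1 H
  atom 6: C, bond orders sum to 4 (valence 4) → 0 H
  atom 7: C, bond orders sum to 4 (valence 4) → 0 H
  atom 8: F (halogen, monovalent) → 0 H
  atom 9: C, bond orders sum to 3 (valence 4) → 1 H
  atom 10: C, bond orders sum to 3 (valence 4) → 1 H
  atom 11: C, bond orders sum to 4 (valence 4) → 0 H
  atom 12: C, bond orders sum to 4 (valence 4) → 0 H
  atom 13: C, bond orders sum to 1 (valence 4) → 3 H
  atom 14: C, bond orders sum to 3 (valence 4) → 1 H
  atom 15: C, bond orders sum to 3 (valence 4) → 1 H
  atom 16: C, bond orders sum to 3 (valence 4) → 1 H
  atom 17: C, bond orders sum to 3 (valence 4) → 1 H
Totals → C:14, H:11, F:1, O:2.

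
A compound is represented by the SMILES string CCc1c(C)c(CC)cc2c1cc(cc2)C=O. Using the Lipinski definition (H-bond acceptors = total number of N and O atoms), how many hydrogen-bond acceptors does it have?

1

N atoms: 0; O atoms: 1.
Lipinski HBA = 0 + 1 = 1.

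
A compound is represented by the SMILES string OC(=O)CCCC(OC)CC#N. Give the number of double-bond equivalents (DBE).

3

Degree of unsaturation = (number of rings) + (number of π bonds).
Ring closures in the SMILES: 0.
π bonds: 1 double bond (each 1 DoU), 1 triple bond (each 2 DoU) → 3 DoU from unsaturation.
Total DoU = 0 + 3 = 3.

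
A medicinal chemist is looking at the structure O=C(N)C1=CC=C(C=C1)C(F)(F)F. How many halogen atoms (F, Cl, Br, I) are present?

3

Halogen atoms appear at heavy-atom positions 11, 12, 13 (3×F).
Other groups present: 1 amide.
Halogen count: 3.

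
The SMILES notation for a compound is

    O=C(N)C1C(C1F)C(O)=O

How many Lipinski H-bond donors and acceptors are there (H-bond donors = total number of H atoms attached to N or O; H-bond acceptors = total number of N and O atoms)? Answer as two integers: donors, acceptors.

Donors: find every N or O and count the H atoms it carries.
  atom 1 (O): bond orders sum to 2 → 0 H
  atom 3 (N): bond orders sum to 1 → 2 H
  atom 9 (O): bond orders sum to 1 → 1 H
  atom 10 (O): bond orders sum to 2 → 0 H
Lipinski HBD = 3.
Acceptors: N atoms = 1, O atoms = 3 → HBA = 4.

3, 4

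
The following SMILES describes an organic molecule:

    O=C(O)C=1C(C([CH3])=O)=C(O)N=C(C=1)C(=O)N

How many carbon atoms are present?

9

Count every carbon token in the SMILES (each C, including those in ring-closure positions and inside branches).
Carbon count: 9.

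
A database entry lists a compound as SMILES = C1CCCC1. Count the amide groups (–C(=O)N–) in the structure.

Scan the SMILES for the amide motif — none present.

0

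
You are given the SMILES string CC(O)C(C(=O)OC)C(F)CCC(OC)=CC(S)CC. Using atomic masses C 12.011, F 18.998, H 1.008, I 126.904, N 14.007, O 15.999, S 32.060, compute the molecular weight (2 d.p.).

First, the molecular formula is C14H25FO4S (counting implicit H from valence).
  C: 14 × 12.011 = 168.154
  F: 1 × 18.998 = 18.998
  H: 25 × 1.008 = 25.200
  O: 4 × 15.999 = 63.996
  S: 1 × 32.060 = 32.060
Sum: 14×12.011 + 1×18.998 + 25×1.008 + 4×15.999 + 1×32.060 = 308.408 → 308.41 g/mol.

308.41 g/mol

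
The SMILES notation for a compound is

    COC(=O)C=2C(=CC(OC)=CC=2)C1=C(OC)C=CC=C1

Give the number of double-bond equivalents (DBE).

9

Degree of unsaturation = (number of rings) + (number of π bonds).
Ring closures in the SMILES: 2.
π bonds: 7 double bonds (each 1 DoU) → 7 DoU from unsaturation.
Total DoU = 2 + 7 = 9.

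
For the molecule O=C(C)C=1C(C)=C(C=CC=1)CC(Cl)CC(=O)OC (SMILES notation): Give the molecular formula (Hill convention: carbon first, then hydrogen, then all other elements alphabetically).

C14H17ClO3

Walk through each heavy atom and fill implicit hydrogens from standard valence (C 4, N 3, O 2, S 2, halogen 1):
  atom 1: O, bond orders sum to 2 (valence 2) → 0 H
  atom 2: C, bond orders sum to 4 (valence 4) → 0 H
  atom 3: C, bond orders sum to 1 (valence 4) → 3 H
  atom 4: C, bond orders sum to 4 (valence 4) → 0 H
  atom 5: C, bond orders sum to 4 (valence 4) → 0 H
  atom 6: C, bond orders sum to 1 (valence 4) → 3 H
  atom 7: C, bond orders sum to 4 (valence 4) → 0 H
  atom 8: C, bond orders sum to 3 (valence 4) → 1 H
  atom 9: C, bond orders sum to 3 (valence 4) → 1 H
  atom 10: C, bond orders sum to 3 (valence 4) → 1 H
  atom 11: C, bond orders sum to 2 (valence 4) → 2 H
  atom 12: C, bond orders sum to 3 (valence 4) → 1 H
  atom 13: Cl (halogen, monovalent) → 0 H
  atom 14: C, bond orders sum to 2 (valence 4) → 2 H
  atom 15: C, bond orders sum to 4 (valence 4) → 0 H
  atom 16: O, bond orders sum to 2 (valence 2) → 0 H
  atom 17: O, bond orders sum to 2 (valence 2) → 0 H
  atom 18: C, bond orders sum to 1 (valence 4) → 3 H
Totals → C:14, H:17, Cl:1, O:3.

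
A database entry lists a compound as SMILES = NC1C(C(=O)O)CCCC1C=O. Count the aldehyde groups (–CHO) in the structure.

1

The aldehyde motif appears at heavy-atom position 11 in the SMILES.
Other groups present: 1 carboxylic acid, 1 primary amine.
Aldehyde count: 1.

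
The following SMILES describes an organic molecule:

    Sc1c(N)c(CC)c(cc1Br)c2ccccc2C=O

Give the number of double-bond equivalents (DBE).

Molecular formula: C15H14BrNOS.
DoU = (2C + 2 + N − H − X) / 2, where X is the halogen count and O/S are ignored.
    = (2·15 + 2 + 1 − 14 − 1) / 2 = 18 / 2 = 9.

9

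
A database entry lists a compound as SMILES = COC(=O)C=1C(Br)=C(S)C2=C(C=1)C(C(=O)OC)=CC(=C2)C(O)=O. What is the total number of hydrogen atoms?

Walk through each heavy atom and fill implicit hydrogens from standard valence (C 4, N 3, O 2, S 2, halogen 1):
  atom 1: C, bond orders sum to 1 (valence 4) → 3 H
  atom 2: O, bond orders sum to 2 (valence 2) → 0 H
  atom 3: C, bond orders sum to 4 (valence 4) → 0 H
  atom 4: O, bond orders sum to 2 (valence 2) → 0 H
  atom 5: C, bond orders sum to 4 (valence 4) → 0 H
  atom 6: C, bond orders sum to 4 (valence 4) → 0 H
  atom 7: Br (halogen, monovalent) → 0 H
  atom 8: C, bond orders sum to 4 (valence 4) → 0 H
  atom 9: S, bond orders sum to 1 (valence 2) → 1 H
  atom 10: C, bond orders sum to 4 (valence 4) → 0 H
  atom 11: C, bond orders sum to 4 (valence 4) → 0 H
  atom 12: C, bond orders sum to 3 (valence 4) → 1 H
  atom 13: C, bond orders sum to 4 (valence 4) → 0 H
  atom 14: C, bond orders sum to 4 (valence 4) → 0 H
  atom 15: O, bond orders sum to 2 (valence 2) → 0 H
  atom 16: O, bond orders sum to 2 (valence 2) → 0 H
  atom 17: C, bond orders sum to 1 (valence 4) → 3 H
  atom 18: C, bond orders sum to 3 (valence 4) → 1 H
  atom 19: C, bond orders sum to 4 (valence 4) → 0 H
  atom 20: C, bond orders sum to 3 (valence 4) → 1 H
  atom 21: C, bond orders sum to 4 (valence 4) → 0 H
  atom 22: O, bond orders sum to 1 (valence 2) → 1 H
  atom 23: O, bond orders sum to 2 (valence 2) → 0 H
Total hydrogens: 11.

11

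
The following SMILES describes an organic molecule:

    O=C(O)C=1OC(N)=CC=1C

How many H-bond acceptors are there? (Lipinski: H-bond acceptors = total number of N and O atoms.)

N atoms: 1; O atoms: 3.
Lipinski HBA = 1 + 3 = 4.

4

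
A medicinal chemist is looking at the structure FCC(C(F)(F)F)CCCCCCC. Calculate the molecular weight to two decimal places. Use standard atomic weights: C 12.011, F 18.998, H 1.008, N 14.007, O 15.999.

214.25 g/mol

First, the molecular formula is C10H18F4 (counting implicit H from valence).
  C: 10 × 12.011 = 120.110
  F: 4 × 18.998 = 75.992
  H: 18 × 1.008 = 18.144
Sum: 10×12.011 + 4×18.998 + 18×1.008 = 214.246 → 214.25 g/mol.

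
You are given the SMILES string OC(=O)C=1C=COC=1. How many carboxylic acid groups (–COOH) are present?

1

The carboxylic acid motif appears at heavy-atom position 2 in the SMILES.
Carboxylic acid count: 1.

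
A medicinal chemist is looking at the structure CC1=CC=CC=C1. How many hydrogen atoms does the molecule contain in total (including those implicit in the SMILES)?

8

Walk through each heavy atom and fill implicit hydrogens from standard valence (C 4, N 3, O 2, S 2, halogen 1):
  atom 1: C, bond orders sum to 1 (valence 4) → 3 H
  atom 2: C, bond orders sum to 4 (valence 4) → 0 H
  atom 3: C, bond orders sum to 3 (valence 4) → 1 H
  atom 4: C, bond orders sum to 3 (valence 4) → 1 H
  atom 5: C, bond orders sum to 3 (valence 4) → 1 H
  atom 6: C, bond orders sum to 3 (valence 4) → 1 H
  atom 7: C, bond orders sum to 3 (valence 4) → 1 H
Total hydrogens: 8.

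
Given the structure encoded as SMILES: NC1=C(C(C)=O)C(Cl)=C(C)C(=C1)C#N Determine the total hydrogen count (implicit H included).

Walk through each heavy atom and fill implicit hydrogens from standard valence (C 4, N 3, O 2, S 2, halogen 1):
  atom 1: N, bond orders sum to 1 (valence 3) → 2 H
  atom 2: C, bond orders sum to 4 (valence 4) → 0 H
  atom 3: C, bond orders sum to 4 (valence 4) → 0 H
  atom 4: C, bond orders sum to 4 (valence 4) → 0 H
  atom 5: C, bond orders sum to 1 (valence 4) → 3 H
  atom 6: O, bond orders sum to 2 (valence 2) → 0 H
  atom 7: C, bond orders sum to 4 (valence 4) → 0 H
  atom 8: Cl (halogen, monovalent) → 0 H
  atom 9: C, bond orders sum to 4 (valence 4) → 0 H
  atom 10: C, bond orders sum to 1 (valence 4) → 3 H
  atom 11: C, bond orders sum to 4 (valence 4) → 0 H
  atom 12: C, bond orders sum to 3 (valence 4) → 1 H
  atom 13: C, bond orders sum to 4 (valence 4) → 0 H
  atom 14: N, bond orders sum to 3 (valence 3) → 0 H
Total hydrogens: 9.

9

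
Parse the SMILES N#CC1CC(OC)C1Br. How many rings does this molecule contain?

In SMILES, each pair of matching ring-closure digits denotes one ring-closing bond; the number of such bonds equals the number of independent rings.
Ring-closure bonds here: 1.

1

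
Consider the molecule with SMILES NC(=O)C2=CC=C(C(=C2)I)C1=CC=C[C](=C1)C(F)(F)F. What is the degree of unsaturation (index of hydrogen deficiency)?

9

Degree of unsaturation = (number of rings) + (number of π bonds).
Ring closures in the SMILES: 2.
π bonds: 7 double bonds (each 1 DoU) → 7 DoU from unsaturation.
Total DoU = 2 + 7 = 9.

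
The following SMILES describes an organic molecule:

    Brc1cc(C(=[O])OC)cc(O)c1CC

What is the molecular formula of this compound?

C10H11BrO3

Walk through each heavy atom and fill implicit hydrogens from standard valence (C 4, N 3, O 2, S 2, halogen 1); for lowercase aromatic atoms, an aromatic c carries 1 H when it has two neighbours and 0 H with three, and aromatic n carries 0 H:
  atom 1: Br (halogen, monovalent) → 0 H
  atom 2: aromatic c, 3 neighbours → 0 H
  atom 3: aromatic c, 2 neighbours → 1 H
  atom 4: aromatic c, 3 neighbours → 0 H
  atom 5: C, bond orders sum to 4 (valence 4) → 0 H
  atom 6: O with explicit H count 0
  atom 7: O, bond orders sum to 2 (valence 2) → 0 H
  atom 8: C, bond orders sum to 1 (valence 4) → 3 H
  atom 9: aromatic c, 2 neighbours → 1 H
  atom 10: aromatic c, 3 neighbours → 0 H
  atom 11: O, bond orders sum to 1 (valence 2) → 1 H
  atom 12: aromatic c, 3 neighbours → 0 H
  atom 13: C, bond orders sum to 2 (valence 4) → 2 H
  atom 14: C, bond orders sum to 1 (valence 4) → 3 H
Totals → C:10, H:11, Br:1, O:3.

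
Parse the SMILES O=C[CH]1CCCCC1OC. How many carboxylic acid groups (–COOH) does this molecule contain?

0

Scan the SMILES for the carboxylic acid motif — none present.
Groups that are present: 1 aldehyde, 1 ether.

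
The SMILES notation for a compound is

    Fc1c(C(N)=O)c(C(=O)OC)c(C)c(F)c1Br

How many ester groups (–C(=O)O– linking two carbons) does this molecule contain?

The ester motif appears at heavy-atom position 8 in the SMILES.
Other groups present: 1 amide.
Ester count: 1.

1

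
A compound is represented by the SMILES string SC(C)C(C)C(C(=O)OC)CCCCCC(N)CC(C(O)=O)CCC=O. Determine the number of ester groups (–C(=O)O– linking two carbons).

1

The ester motif appears at heavy-atom position 7 in the SMILES.
Other groups present: 1 aldehyde, 1 carboxylic acid, 1 primary amine, 1 thiol.
Ester count: 1.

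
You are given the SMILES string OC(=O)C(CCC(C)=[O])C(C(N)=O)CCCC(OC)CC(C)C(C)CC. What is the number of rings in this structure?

In SMILES, each pair of matching ring-closure digits denotes one ring-closing bond; the number of such bonds equals the number of independent rings.
Ring-closure bonds here: 0.

0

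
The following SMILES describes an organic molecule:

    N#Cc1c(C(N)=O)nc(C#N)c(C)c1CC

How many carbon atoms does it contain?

Count every carbon token in the SMILES (each C, including those in ring-closure positions and inside branches).
Carbon count: 11.

11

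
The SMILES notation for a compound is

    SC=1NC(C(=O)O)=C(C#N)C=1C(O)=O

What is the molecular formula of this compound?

Walk through each heavy atom and fill implicit hydrogens from standard valence (C 4, N 3, O 2, S 2, halogen 1):
  atom 1: S, bond orders sum to 1 (valence 2) → 1 H
  atom 2: C, bond orders sum to 4 (valence 4) → 0 H
  atom 3: N, bond orders sum to 2 (valence 3) → 1 H
  atom 4: C, bond orders sum to 4 (valence 4) → 0 H
  atom 5: C, bond orders sum to 4 (valence 4) → 0 H
  atom 6: O, bond orders sum to 2 (valence 2) → 0 H
  atom 7: O, bond orders sum to 1 (valence 2) → 1 H
  atom 8: C, bond orders sum to 4 (valence 4) → 0 H
  atom 9: C, bond orders sum to 4 (valence 4) → 0 H
  atom 10: N, bond orders sum to 3 (valence 3) → 0 H
  atom 11: C, bond orders sum to 4 (valence 4) → 0 H
  atom 12: C, bond orders sum to 4 (valence 4) → 0 H
  atom 13: O, bond orders sum to 1 (valence 2) → 1 H
  atom 14: O, bond orders sum to 2 (valence 2) → 0 H
Totals → C:7, H:4, N:2, O:4, S:1.
In Hill order: C7H4N2O4S.

C7H4N2O4S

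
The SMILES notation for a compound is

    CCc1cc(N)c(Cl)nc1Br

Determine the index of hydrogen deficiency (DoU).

4

Molecular formula: C7H8BrClN2.
DoU = (2C + 2 + N − H − X) / 2, where X is the halogen count and O/S are ignored.
    = (2·7 + 2 + 2 − 8 − 2) / 2 = 8 / 2 = 4.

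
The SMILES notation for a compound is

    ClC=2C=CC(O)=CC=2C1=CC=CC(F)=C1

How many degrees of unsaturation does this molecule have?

8

Molecular formula: C12H8ClFO.
DoU = (2C + 2 + N − H − X) / 2, where X is the halogen count and O/S are ignored.
    = (2·12 + 2 + 0 − 8 − 2) / 2 = 16 / 2 = 8.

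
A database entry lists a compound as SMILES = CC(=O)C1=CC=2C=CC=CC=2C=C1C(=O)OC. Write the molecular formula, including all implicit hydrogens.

Walk through each heavy atom and fill implicit hydrogens from standard valence (C 4, N 3, O 2, S 2, halogen 1):
  atom 1: C, bond orders sum to 1 (valence 4) → 3 H
  atom 2: C, bond orders sum to 4 (valence 4) → 0 H
  atom 3: O, bond orders sum to 2 (valence 2) → 0 H
  atom 4: C, bond orders sum to 4 (valence 4) → 0 H
  atom 5: C, bond orders sum to 3 (valence 4) → 1 H
  atom 6: C, bond orders sum to 4 (valence 4) → 0 H
  atom 7: C, bond orders sum to 3 (valence 4) → 1 H
  atom 8: C, bond orders sum to 3 (valence 4) → 1 H
  atom 9: C, bond orders sum to 3 (valence 4) → 1 H
  atom 10: C, bond orders sum to 3 (valence 4) → 1 H
  atom 11: C, bond orders sum to 4 (valence 4) → 0 H
  atom 12: C, bond orders sum to 3 (valence 4) → 1 H
  atom 13: C, bond orders sum to 4 (valence 4) → 0 H
  atom 14: C, bond orders sum to 4 (valence 4) → 0 H
  atom 15: O, bond orders sum to 2 (valence 2) → 0 H
  atom 16: O, bond orders sum to 2 (valence 2) → 0 H
  atom 17: C, bond orders sum to 1 (valence 4) → 3 H
Totals → C:14, H:12, O:3.

C14H12O3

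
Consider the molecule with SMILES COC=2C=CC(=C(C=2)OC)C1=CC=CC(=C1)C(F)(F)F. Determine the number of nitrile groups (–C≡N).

Scan the SMILES for the nitrile motif — none present.
Groups that are present: 2 ether.

0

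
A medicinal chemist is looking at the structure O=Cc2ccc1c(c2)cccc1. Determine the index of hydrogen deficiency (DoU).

Molecular formula: C11H8O.
DoU = (2C + 2 + N − H − X) / 2, where X is the halogen count and O/S are ignored.
    = (2·11 + 2 + 0 − 8 − 0) / 2 = 16 / 2 = 8.

8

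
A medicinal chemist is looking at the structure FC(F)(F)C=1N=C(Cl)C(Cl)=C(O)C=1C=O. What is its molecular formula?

C7H2Cl2F3NO2

Walk through each heavy atom and fill implicit hydrogens from standard valence (C 4, N 3, O 2, S 2, halogen 1):
  atom 1: F (halogen, monovalent) → 0 H
  atom 2: C, bond orders sum to 4 (valence 4) → 0 H
  atom 3: F (halogen, monovalent) → 0 H
  atom 4: F (halogen, monovalent) → 0 H
  atom 5: C, bond orders sum to 4 (valence 4) → 0 H
  atom 6: N, bond orders sum to 3 (valence 3) → 0 H
  atom 7: C, bond orders sum to 4 (valence 4) → 0 H
  atom 8: Cl (halogen, monovalent) → 0 H
  atom 9: C, bond orders sum to 4 (valence 4) → 0 H
  atom 10: Cl (halogen, monovalent) → 0 H
  atom 11: C, bond orders sum to 4 (valence 4) → 0 H
  atom 12: O, bond orders sum to 1 (valence 2) → 1 H
  atom 13: C, bond orders sum to 4 (valence 4) → 0 H
  atom 14: C, bond orders sum to 3 (valence 4) → 1 H
  atom 15: O, bond orders sum to 2 (valence 2) → 0 H
Totals → C:7, H:2, Cl:2, F:3, N:1, O:2.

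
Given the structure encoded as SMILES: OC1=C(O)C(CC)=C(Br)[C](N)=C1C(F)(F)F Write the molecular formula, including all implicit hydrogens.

C9H9BrF3NO2

Walk through each heavy atom and fill implicit hydrogens from standard valence (C 4, N 3, O 2, S 2, halogen 1):
  atom 1: O, bond orders sum to 1 (valence 2) → 1 H
  atom 2: C, bond orders sum to 4 (valence 4) → 0 H
  atom 3: C, bond orders sum to 4 (valence 4) → 0 H
  atom 4: O, bond orders sum to 1 (valence 2) → 1 H
  atom 5: C, bond orders sum to 4 (valence 4) → 0 H
  atom 6: C, bond orders sum to 2 (valence 4) → 2 H
  atom 7: C, bond orders sum to 1 (valence 4) → 3 H
  atom 8: C, bond orders sum to 4 (valence 4) → 0 H
  atom 9: Br (halogen, monovalent) → 0 H
  atom 10: C with explicit H count 0
  atom 11: N, bond orders sum to 1 (valence 3) → 2 H
  atom 12: C, bond orders sum to 4 (valence 4) → 0 H
  atom 13: C, bond orders sum to 4 (valence 4) → 0 H
  atom 14: F (halogen, monovalent) → 0 H
  atom 15: F (halogen, monovalent) → 0 H
  atom 16: F (halogen, monovalent) → 0 H
Totals → C:9, H:9, Br:1, F:3, N:1, O:2.
In Hill order: C9H9BrF3NO2.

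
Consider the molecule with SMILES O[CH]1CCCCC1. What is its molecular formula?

Walk through each heavy atom and fill implicit hydrogens from standard valence (C 4, N 3, O 2, S 2, halogen 1):
  atom 1: O, bond orders sum to 1 (valence 2) → 1 H
  atom 2: C with explicit H count 1
  atom 3: C, bond orders sum to 2 (valence 4) → 2 H
  atom 4: C, bond orders sum to 2 (valence 4) → 2 H
  atom 5: C, bond orders sum to 2 (valence 4) → 2 H
  atom 6: C, bond orders sum to 2 (valence 4) → 2 H
  atom 7: C, bond orders sum to 2 (valence 4) → 2 H
Totals → C:6, H:12, O:1.

C6H12O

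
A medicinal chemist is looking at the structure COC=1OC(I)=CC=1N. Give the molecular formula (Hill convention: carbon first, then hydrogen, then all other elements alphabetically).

C5H6INO2

Walk through each heavy atom and fill implicit hydrogens from standard valence (C 4, N 3, O 2, S 2, halogen 1):
  atom 1: C, bond orders sum to 1 (valence 4) → 3 H
  atom 2: O, bond orders sum to 2 (valence 2) → 0 H
  atom 3: C, bond orders sum to 4 (valence 4) → 0 H
  atom 4: O, bond orders sum to 2 (valence 2) → 0 H
  atom 5: C, bond orders sum to 4 (valence 4) → 0 H
  atom 6: I (halogen, monovalent) → 0 H
  atom 7: C, bond orders sum to 3 (valence 4) → 1 H
  atom 8: C, bond orders sum to 4 (valence 4) → 0 H
  atom 9: N, bond orders sum to 1 (valence 3) → 2 H
Totals → C:5, H:6, I:1, N:1, O:2.
In Hill order: C5H6INO2.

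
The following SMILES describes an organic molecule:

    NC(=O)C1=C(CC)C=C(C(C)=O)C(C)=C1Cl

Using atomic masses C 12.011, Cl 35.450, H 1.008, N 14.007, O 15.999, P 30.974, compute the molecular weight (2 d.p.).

First, the molecular formula is C12H14ClNO2 (counting implicit H from valence).
  C: 12 × 12.011 = 144.132
  Cl: 1 × 35.450 = 35.450
  H: 14 × 1.008 = 14.112
  N: 1 × 14.007 = 14.007
  O: 2 × 15.999 = 31.998
Sum: 12×12.011 + 1×35.450 + 14×1.008 + 1×14.007 + 2×15.999 = 239.699 → 239.70 g/mol.

239.70 g/mol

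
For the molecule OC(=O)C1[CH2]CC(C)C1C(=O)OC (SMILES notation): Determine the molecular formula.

C9H14O4

Walk through each heavy atom and fill implicit hydrogens from standard valence (C 4, N 3, O 2, S 2, halogen 1):
  atom 1: O, bond orders sum to 1 (valence 2) → 1 H
  atom 2: C, bond orders sum to 4 (valence 4) → 0 H
  atom 3: O, bond orders sum to 2 (valence 2) → 0 H
  atom 4: C, bond orders sum to 3 (valence 4) → 1 H
  atom 5: C with explicit H count 2
  atom 6: C, bond orders sum to 2 (valence 4) → 2 H
  atom 7: C, bond orders sum to 3 (valence 4) → 1 H
  atom 8: C, bond orders sum to 1 (valence 4) → 3 H
  atom 9: C, bond orders sum to 3 (valence 4) → 1 H
  atom 10: C, bond orders sum to 4 (valence 4) → 0 H
  atom 11: O, bond orders sum to 2 (valence 2) → 0 H
  atom 12: O, bond orders sum to 2 (valence 2) → 0 H
  atom 13: C, bond orders sum to 1 (valence 4) → 3 H
Totals → C:9, H:14, O:4.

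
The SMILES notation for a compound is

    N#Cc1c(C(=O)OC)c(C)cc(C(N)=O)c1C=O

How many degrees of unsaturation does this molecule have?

Molecular formula: C12H10N2O4.
DoU = (2C + 2 + N − H − X) / 2, where X is the halogen count and O/S are ignored.
    = (2·12 + 2 + 2 − 10 − 0) / 2 = 18 / 2 = 9.

9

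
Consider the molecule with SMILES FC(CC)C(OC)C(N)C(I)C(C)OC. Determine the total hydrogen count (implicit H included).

Walk through each heavy atom and fill implicit hydrogens from standard valence (C 4, N 3, O 2, S 2, halogen 1):
  atom 1: F (halogen, monovalent) → 0 H
  atom 2: C, bond orders sum to 3 (valence 4) → 1 H
  atom 3: C, bond orders sum to 2 (valence 4) → 2 H
  atom 4: C, bond orders sum to 1 (valence 4) → 3 H
  atom 5: C, bond orders sum to 3 (valence 4) → 1 H
  atom 6: O, bond orders sum to 2 (valence 2) → 0 H
  atom 7: C, bond orders sum to 1 (valence 4) → 3 H
  atom 8: C, bond orders sum to 3 (valence 4) → 1 H
  atom 9: N, bond orders sum to 1 (valence 3) → 2 H
  atom 10: C, bond orders sum to 3 (valence 4) → 1 H
  atom 11: I (halogen, monovalent) → 0 H
  atom 12: C, bond orders sum to 3 (valence 4) → 1 H
  atom 13: C, bond orders sum to 1 (valence 4) → 3 H
  atom 14: O, bond orders sum to 2 (valence 2) → 0 H
  atom 15: C, bond orders sum to 1 (valence 4) → 3 H
Total hydrogens: 21.

21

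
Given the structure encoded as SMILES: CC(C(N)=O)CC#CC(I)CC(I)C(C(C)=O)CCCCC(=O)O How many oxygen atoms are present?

Scan the SMILES for O atoms (remember two-letter symbols like Cl and Br are single atoms).
Oxygen count: 4.

4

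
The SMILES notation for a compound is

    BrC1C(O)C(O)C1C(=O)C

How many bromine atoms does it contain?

Scan the SMILES for Br atoms (remember two-letter symbols like Cl and Br are single atoms).
Bromine count: 1.

1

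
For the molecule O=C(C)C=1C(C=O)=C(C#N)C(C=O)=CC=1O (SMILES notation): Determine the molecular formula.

Walk through each heavy atom and fill implicit hydrogens from standard valence (C 4, N 3, O 2, S 2, halogen 1):
  atom 1: O, bond orders sum to 2 (valence 2) → 0 H
  atom 2: C, bond orders sum to 4 (valence 4) → 0 H
  atom 3: C, bond orders sum to 1 (valence 4) → 3 H
  atom 4: C, bond orders sum to 4 (valence 4) → 0 H
  atom 5: C, bond orders sum to 4 (valence 4) → 0 H
  atom 6: C, bond orders sum to 3 (valence 4) → 1 H
  atom 7: O, bond orders sum to 2 (valence 2) → 0 H
  atom 8: C, bond orders sum to 4 (valence 4) → 0 H
  atom 9: C, bond orders sum to 4 (valence 4) → 0 H
  atom 10: N, bond orders sum to 3 (valence 3) → 0 H
  atom 11: C, bond orders sum to 4 (valence 4) → 0 H
  atom 12: C, bond orders sum to 3 (valence 4) → 1 H
  atom 13: O, bond orders sum to 2 (valence 2) → 0 H
  atom 14: C, bond orders sum to 3 (valence 4) → 1 H
  atom 15: C, bond orders sum to 4 (valence 4) → 0 H
  atom 16: O, bond orders sum to 1 (valence 2) → 1 H
Totals → C:11, H:7, N:1, O:4.

C11H7NO4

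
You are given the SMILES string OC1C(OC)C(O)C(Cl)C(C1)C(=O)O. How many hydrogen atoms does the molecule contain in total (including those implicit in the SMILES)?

13

Walk through each heavy atom and fill implicit hydrogens from standard valence (C 4, N 3, O 2, S 2, halogen 1):
  atom 1: O, bond orders sum to 1 (valence 2) → 1 H
  atom 2: C, bond orders sum to 3 (valence 4) → 1 H
  atom 3: C, bond orders sum to 3 (valence 4) → 1 H
  atom 4: O, bond orders sum to 2 (valence 2) → 0 H
  atom 5: C, bond orders sum to 1 (valence 4) → 3 H
  atom 6: C, bond orders sum to 3 (valence 4) → 1 H
  atom 7: O, bond orders sum to 1 (valence 2) → 1 H
  atom 8: C, bond orders sum to 3 (valence 4) → 1 H
  atom 9: Cl (halogen, monovalent) → 0 H
  atom 10: C, bond orders sum to 3 (valence 4) → 1 H
  atom 11: C, bond orders sum to 2 (valence 4) → 2 H
  atom 12: C, bond orders sum to 4 (valence 4) → 0 H
  atom 13: O, bond orders sum to 2 (valence 2) → 0 H
  atom 14: O, bond orders sum to 1 (valence 2) → 1 H
Total hydrogens: 13.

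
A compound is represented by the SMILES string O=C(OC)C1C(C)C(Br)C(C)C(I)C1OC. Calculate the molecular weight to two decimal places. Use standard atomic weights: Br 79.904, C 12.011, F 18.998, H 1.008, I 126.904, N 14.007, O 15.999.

First, the molecular formula is C11H18BrIO3 (counting implicit H from valence).
  Br: 1 × 79.904 = 79.904
  C: 11 × 12.011 = 132.121
  H: 18 × 1.008 = 18.144
  I: 1 × 126.904 = 126.904
  O: 3 × 15.999 = 47.997
Sum: 1×79.904 + 11×12.011 + 18×1.008 + 1×126.904 + 3×15.999 = 405.070 → 405.07 g/mol.

405.07 g/mol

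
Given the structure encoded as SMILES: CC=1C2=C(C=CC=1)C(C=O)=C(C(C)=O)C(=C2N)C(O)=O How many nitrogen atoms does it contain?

Scan the SMILES for N atoms (remember two-letter symbols like Cl and Br are single atoms).
Nitrogen count: 1.

1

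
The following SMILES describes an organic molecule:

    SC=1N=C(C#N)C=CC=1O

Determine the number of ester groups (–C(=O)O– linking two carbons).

Scan the SMILES for the ester motif — none present.
Groups that are present: 1 hydroxyl, 1 nitrile, 1 thiol.

0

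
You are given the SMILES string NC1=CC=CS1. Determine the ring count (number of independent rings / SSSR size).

1

In SMILES, each pair of matching ring-closure digits denotes one ring-closing bond; the number of such bonds equals the number of independent rings.
Ring-closure bonds here: 1.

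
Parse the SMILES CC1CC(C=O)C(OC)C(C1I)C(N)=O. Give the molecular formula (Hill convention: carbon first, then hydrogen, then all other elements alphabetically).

C10H16INO3

Walk through each heavy atom and fill implicit hydrogens from standard valence (C 4, N 3, O 2, S 2, halogen 1):
  atom 1: C, bond orders sum to 1 (valence 4) → 3 H
  atom 2: C, bond orders sum to 3 (valence 4) → 1 H
  atom 3: C, bond orders sum to 2 (valence 4) → 2 H
  atom 4: C, bond orders sum to 3 (valence 4) → 1 H
  atom 5: C, bond orders sum to 3 (valence 4) → 1 H
  atom 6: O, bond orders sum to 2 (valence 2) → 0 H
  atom 7: C, bond orders sum to 3 (valence 4) → 1 H
  atom 8: O, bond orders sum to 2 (valence 2) → 0 H
  atom 9: C, bond orders sum to 1 (valence 4) → 3 H
  atom 10: C, bond orders sum to 3 (valence 4) → 1 H
  atom 11: C, bond orders sum to 3 (valence 4) → 1 H
  atom 12: I (halogen, monovalent) → 0 H
  atom 13: C, bond orders sum to 4 (valence 4) → 0 H
  atom 14: N, bond orders sum to 1 (valence 3) → 2 H
  atom 15: O, bond orders sum to 2 (valence 2) → 0 H
Totals → C:10, H:16, I:1, N:1, O:3.
In Hill order: C10H16INO3.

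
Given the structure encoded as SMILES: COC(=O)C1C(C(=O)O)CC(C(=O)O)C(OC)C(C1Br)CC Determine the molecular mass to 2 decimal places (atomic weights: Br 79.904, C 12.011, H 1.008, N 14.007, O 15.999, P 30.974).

381.22 g/mol

First, the molecular formula is C14H21BrO7 (counting implicit H from valence).
  Br: 1 × 79.904 = 79.904
  C: 14 × 12.011 = 168.154
  H: 21 × 1.008 = 21.168
  O: 7 × 15.999 = 111.993
Sum: 1×79.904 + 14×12.011 + 21×1.008 + 7×15.999 = 381.219 → 381.22 g/mol.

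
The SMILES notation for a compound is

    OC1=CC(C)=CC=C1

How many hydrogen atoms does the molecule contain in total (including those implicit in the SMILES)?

8

Walk through each heavy atom and fill implicit hydrogens from standard valence (C 4, N 3, O 2, S 2, halogen 1):
  atom 1: O, bond orders sum to 1 (valence 2) → 1 H
  atom 2: C, bond orders sum to 4 (valence 4) → 0 H
  atom 3: C, bond orders sum to 3 (valence 4) → 1 H
  atom 4: C, bond orders sum to 4 (valence 4) → 0 H
  atom 5: C, bond orders sum to 1 (valence 4) → 3 H
  atom 6: C, bond orders sum to 3 (valence 4) → 1 H
  atom 7: C, bond orders sum to 3 (valence 4) → 1 H
  atom 8: C, bond orders sum to 3 (valence 4) → 1 H
Total hydrogens: 8.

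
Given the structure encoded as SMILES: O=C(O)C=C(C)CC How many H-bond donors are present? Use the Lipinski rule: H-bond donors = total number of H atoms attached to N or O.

1

Donors: find every N or O and count the H atoms it carries.
  atom 1 (O): bond orders sum to 2 → 0 H
  atom 3 (O): bond orders sum to 1 → 1 H
Lipinski HBD = 1.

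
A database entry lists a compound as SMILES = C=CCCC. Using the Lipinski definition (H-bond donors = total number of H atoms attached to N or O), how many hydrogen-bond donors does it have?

Donors: find every N or O and count the H atoms it carries.
  (no N or O atoms present)
Lipinski HBD = 0.

0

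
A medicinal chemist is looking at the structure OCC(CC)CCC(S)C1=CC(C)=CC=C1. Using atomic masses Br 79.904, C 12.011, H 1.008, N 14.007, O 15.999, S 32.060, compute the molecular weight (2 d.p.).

First, the molecular formula is C14H22OS (counting implicit H from valence).
  C: 14 × 12.011 = 168.154
  H: 22 × 1.008 = 22.176
  O: 1 × 15.999 = 15.999
  S: 1 × 32.060 = 32.060
Sum: 14×12.011 + 22×1.008 + 1×15.999 + 1×32.060 = 238.389 → 238.39 g/mol.

238.39 g/mol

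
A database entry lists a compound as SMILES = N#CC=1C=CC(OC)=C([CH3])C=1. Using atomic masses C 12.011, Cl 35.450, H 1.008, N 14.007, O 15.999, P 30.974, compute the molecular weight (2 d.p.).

First, the molecular formula is C9H9NO (counting implicit H from valence).
  C: 9 × 12.011 = 108.099
  H: 9 × 1.008 = 9.072
  N: 1 × 14.007 = 14.007
  O: 1 × 15.999 = 15.999
Sum: 9×12.011 + 9×1.008 + 1×14.007 + 1×15.999 = 147.177 → 147.18 g/mol.

147.18 g/mol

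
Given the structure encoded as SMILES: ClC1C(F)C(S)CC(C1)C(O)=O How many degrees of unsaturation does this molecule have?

2

Degree of unsaturation = (number of rings) + (number of π bonds).
Ring closures in the SMILES: 1.
π bonds: 1 double bond (each 1 DoU) → 1 DoU from unsaturation.
Total DoU = 1 + 1 = 2.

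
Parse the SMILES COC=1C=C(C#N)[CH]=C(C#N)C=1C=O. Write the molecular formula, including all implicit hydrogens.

C10H6N2O2

Walk through each heavy atom and fill implicit hydrogens from standard valence (C 4, N 3, O 2, S 2, halogen 1):
  atom 1: C, bond orders sum to 1 (valence 4) → 3 H
  atom 2: O, bond orders sum to 2 (valence 2) → 0 H
  atom 3: C, bond orders sum to 4 (valence 4) → 0 H
  atom 4: C, bond orders sum to 3 (valence 4) → 1 H
  atom 5: C, bond orders sum to 4 (valence 4) → 0 H
  atom 6: C, bond orders sum to 4 (valence 4) → 0 H
  atom 7: N, bond orders sum to 3 (valence 3) → 0 H
  atom 8: C with explicit H count 1
  atom 9: C, bond orders sum to 4 (valence 4) → 0 H
  atom 10: C, bond orders sum to 4 (valence 4) → 0 H
  atom 11: N, bond orders sum to 3 (valence 3) → 0 H
  atom 12: C, bond orders sum to 4 (valence 4) → 0 H
  atom 13: C, bond orders sum to 3 (valence 4) → 1 H
  atom 14: O, bond orders sum to 2 (valence 2) → 0 H
Totals → C:10, H:6, N:2, O:2.
In Hill order: C10H6N2O2.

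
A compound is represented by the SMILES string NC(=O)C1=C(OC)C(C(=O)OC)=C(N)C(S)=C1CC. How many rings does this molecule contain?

In SMILES, each pair of matching ring-closure digits denotes one ring-closing bond; the number of such bonds equals the number of independent rings.
Ring-closure bonds here: 1.

1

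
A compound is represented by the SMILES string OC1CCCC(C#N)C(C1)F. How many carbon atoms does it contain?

Count every carbon token in the SMILES (each C, including those in ring-closure positions and inside branches).
Carbon count: 8.

8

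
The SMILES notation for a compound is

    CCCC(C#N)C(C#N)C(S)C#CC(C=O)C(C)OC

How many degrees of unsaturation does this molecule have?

7

Degree of unsaturation = (number of rings) + (number of π bonds).
Ring closures in the SMILES: 0.
π bonds: 1 double bond (each 1 DoU), 3 triple bonds (each 2 DoU) → 7 DoU from unsaturation.
Total DoU = 0 + 7 = 7.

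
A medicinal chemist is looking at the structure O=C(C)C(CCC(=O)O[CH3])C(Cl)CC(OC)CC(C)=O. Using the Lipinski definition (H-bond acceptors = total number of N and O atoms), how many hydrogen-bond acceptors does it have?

N atoms: 0; O atoms: 5.
Lipinski HBA = 0 + 5 = 5.

5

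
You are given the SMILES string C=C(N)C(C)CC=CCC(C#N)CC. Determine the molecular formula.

C12H20N2

Walk through each heavy atom and fill implicit hydrogens from standard valence (C 4, N 3, O 2, S 2, halogen 1):
  atom 1: C, bond orders sum to 2 (valence 4) → 2 H
  atom 2: C, bond orders sum to 4 (valence 4) → 0 H
  atom 3: N, bond orders sum to 1 (valence 3) → 2 H
  atom 4: C, bond orders sum to 3 (valence 4) → 1 H
  atom 5: C, bond orders sum to 1 (valence 4) → 3 H
  atom 6: C, bond orders sum to 2 (valence 4) → 2 H
  atom 7: C, bond orders sum to 3 (valence 4) → 1 H
  atom 8: C, bond orders sum to 3 (valence 4) → 1 H
  atom 9: C, bond orders sum to 2 (valence 4) → 2 H
  atom 10: C, bond orders sum to 3 (valence 4) → 1 H
  atom 11: C, bond orders sum to 4 (valence 4) → 0 H
  atom 12: N, bond orders sum to 3 (valence 3) → 0 H
  atom 13: C, bond orders sum to 2 (valence 4) → 2 H
  atom 14: C, bond orders sum to 1 (valence 4) → 3 H
Totals → C:12, H:20, N:2.
In Hill order: C12H20N2.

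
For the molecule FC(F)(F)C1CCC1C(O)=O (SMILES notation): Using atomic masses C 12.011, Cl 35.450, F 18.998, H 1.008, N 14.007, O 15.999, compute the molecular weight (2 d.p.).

First, the molecular formula is C6H7F3O2 (counting implicit H from valence).
  C: 6 × 12.011 = 72.066
  F: 3 × 18.998 = 56.994
  H: 7 × 1.008 = 7.056
  O: 2 × 15.999 = 31.998
Sum: 6×12.011 + 3×18.998 + 7×1.008 + 2×15.999 = 168.114 → 168.11 g/mol.

168.11 g/mol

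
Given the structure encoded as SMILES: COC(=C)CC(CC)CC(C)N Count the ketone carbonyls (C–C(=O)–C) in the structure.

0

Scan the SMILES for the ketone motif — none present.
Groups that are present: 1 alkene, 1 ether, 1 primary amine.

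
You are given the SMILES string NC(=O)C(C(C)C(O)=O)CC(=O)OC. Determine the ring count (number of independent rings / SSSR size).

In SMILES, each pair of matching ring-closure digits denotes one ring-closing bond; the number of such bonds equals the number of independent rings.
Ring-closure bonds here: 0.

0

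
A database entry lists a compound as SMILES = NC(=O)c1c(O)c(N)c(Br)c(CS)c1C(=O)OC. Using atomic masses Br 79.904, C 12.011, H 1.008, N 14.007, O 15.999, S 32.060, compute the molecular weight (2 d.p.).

First, the molecular formula is C10H11BrN2O4S (counting implicit H from valence).
  Br: 1 × 79.904 = 79.904
  C: 10 × 12.011 = 120.110
  H: 11 × 1.008 = 11.088
  N: 2 × 14.007 = 28.014
  O: 4 × 15.999 = 63.996
  S: 1 × 32.060 = 32.060
Sum: 1×79.904 + 10×12.011 + 11×1.008 + 2×14.007 + 4×15.999 + 1×32.060 = 335.172 → 335.17 g/mol.

335.17 g/mol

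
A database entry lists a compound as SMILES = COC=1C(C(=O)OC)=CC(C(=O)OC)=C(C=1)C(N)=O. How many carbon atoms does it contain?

Count every carbon token in the SMILES (each C, including those in ring-closure positions and inside branches).
Carbon count: 12.

12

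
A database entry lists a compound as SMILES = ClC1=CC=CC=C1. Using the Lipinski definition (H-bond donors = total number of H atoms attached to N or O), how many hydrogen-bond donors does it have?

0

Donors: find every N or O and count the H atoms it carries.
  (no N or O atoms present)
Lipinski HBD = 0.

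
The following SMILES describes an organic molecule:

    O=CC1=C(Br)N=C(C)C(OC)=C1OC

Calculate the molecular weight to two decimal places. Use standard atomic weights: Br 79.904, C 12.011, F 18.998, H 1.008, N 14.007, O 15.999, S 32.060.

260.09 g/mol

First, the molecular formula is C9H10BrNO3 (counting implicit H from valence).
  Br: 1 × 79.904 = 79.904
  C: 9 × 12.011 = 108.099
  H: 10 × 1.008 = 10.080
  N: 1 × 14.007 = 14.007
  O: 3 × 15.999 = 47.997
Sum: 1×79.904 + 9×12.011 + 10×1.008 + 1×14.007 + 3×15.999 = 260.087 → 260.09 g/mol.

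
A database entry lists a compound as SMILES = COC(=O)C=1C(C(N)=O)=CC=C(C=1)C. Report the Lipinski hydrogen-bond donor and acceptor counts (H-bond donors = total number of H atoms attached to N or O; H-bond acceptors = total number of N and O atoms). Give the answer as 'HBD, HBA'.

2, 4

Donors: find every N or O and count the H atoms it carries.
  atom 2 (O): bond orders sum to 2 → 0 H
  atom 4 (O): bond orders sum to 2 → 0 H
  atom 8 (N): bond orders sum to 1 → 2 H
  atom 9 (O): bond orders sum to 2 → 0 H
Lipinski HBD = 2.
Acceptors: N atoms = 1, O atoms = 3 → HBA = 4.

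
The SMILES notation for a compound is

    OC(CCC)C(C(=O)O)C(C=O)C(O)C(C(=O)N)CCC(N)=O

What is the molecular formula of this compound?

C14H24N2O7

Walk through each heavy atom and fill implicit hydrogens from standard valence (C 4, N 3, O 2, S 2, halogen 1):
  atom 1: O, bond orders sum to 1 (valence 2) → 1 H
  atom 2: C, bond orders sum to 3 (valence 4) → 1 H
  atom 3: C, bond orders sum to 2 (valence 4) → 2 H
  atom 4: C, bond orders sum to 2 (valence 4) → 2 H
  atom 5: C, bond orders sum to 1 (valence 4) → 3 H
  atom 6: C, bond orders sum to 3 (valence 4) → 1 H
  atom 7: C, bond orders sum to 4 (valence 4) → 0 H
  atom 8: O, bond orders sum to 2 (valence 2) → 0 H
  atom 9: O, bond orders sum to 1 (valence 2) → 1 H
  atom 10: C, bond orders sum to 3 (valence 4) → 1 H
  atom 11: C, bond orders sum to 3 (valence 4) → 1 H
  atom 12: O, bond orders sum to 2 (valence 2) → 0 H
  atom 13: C, bond orders sum to 3 (valence 4) → 1 H
  atom 14: O, bond orders sum to 1 (valence 2) → 1 H
  atom 15: C, bond orders sum to 3 (valence 4) → 1 H
  atom 16: C, bond orders sum to 4 (valence 4) → 0 H
  atom 17: O, bond orders sum to 2 (valence 2) → 0 H
  atom 18: N, bond orders sum to 1 (valence 3) → 2 H
  atom 19: C, bond orders sum to 2 (valence 4) → 2 H
  atom 20: C, bond orders sum to 2 (valence 4) → 2 H
  atom 21: C, bond orders sum to 4 (valence 4) → 0 H
  atom 22: N, bond orders sum to 1 (valence 3) → 2 H
  atom 23: O, bond orders sum to 2 (valence 2) → 0 H
Totals → C:14, H:24, N:2, O:7.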